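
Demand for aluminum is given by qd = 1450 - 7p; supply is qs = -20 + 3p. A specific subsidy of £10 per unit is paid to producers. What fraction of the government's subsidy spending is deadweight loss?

Pre-subsidy: 1450 - 7p = -20 + 3p gives p* = 147, q* = 421.
With the subsidy, sellers receive ps = pb + 10 for each unit, where pb is the price buyers pay.
Supply in terms of pb becomes qs = -20 + 3(pb + 10) = 10 + 3pb. Setting this equal to demand: 1450 - 7pb = 10 + 3pb, so pb = 144.
Sellers receive ps = 144 + 10 = 154; q' = 1450 − 7·144 = 442.
ΔCS = ½(421 + 442)(147 − 144) = 1294.5; ΔPS = ½(421 + 442)(154 − 147) = 3020.5.
Government spending = 10 × 442 = 4420.
DWL = ½ × 10 × (442 − 421) = 105; fraction = 105 / 4420 = 21/884.

DWL / government spending = 21/884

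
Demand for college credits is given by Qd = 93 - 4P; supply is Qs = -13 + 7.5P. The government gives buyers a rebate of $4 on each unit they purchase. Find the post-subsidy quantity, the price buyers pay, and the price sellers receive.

Q' = 1531/23; buyers pay 152/23; sellers receive 244/23

Pre-subsidy: 93 - 4P = -13 + 7.5P gives P* = 212/23, Q* = 1291/23.
With the rebate, buyers effectively pay Pb = Ps − 4, where Ps is the price sellers receive.
Demand in terms of Ps becomes Qd = 93 − 4(Ps − 4) = 109 - 4Ps. Setting this equal to supply: 109 - 4Ps = -13 + 7.5Ps, so Ps = 244/23.
Buyers pay Pb = 244/23 − 4 = 152/23; Q' = -13 + 7.5·(244/23) = 1531/23.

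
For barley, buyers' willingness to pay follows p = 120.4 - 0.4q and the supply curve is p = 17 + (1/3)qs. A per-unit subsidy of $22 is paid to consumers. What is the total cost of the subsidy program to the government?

Government cost = $3762

Pre-subsidy: 120.4 - 0.4q = 17 + (1/3)q gives q* = 141 and p* = 64.
With the rebate, buyers effectively pay pb = ps − 22, where ps is the price sellers receive.
On the curves, pb = 120.4 - 0.4q and ps = 17 + (1/3)q; the wedge ps − pb = 22 gives 17 + (1/3)q − (120.4 - 0.4q) = 22, so q' = 171.
Then pb = 120.4 − 0.4·171 = 52 and ps = 17 + (1/3)·171 = 74.
Government outlay = subsidy × quantity = 22 × 171 = 3762.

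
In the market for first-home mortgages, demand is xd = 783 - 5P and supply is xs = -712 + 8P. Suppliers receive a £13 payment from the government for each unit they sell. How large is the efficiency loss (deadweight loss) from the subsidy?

Pre-subsidy: 783 - 5P = -712 + 8P gives P* = 115, x* = 208.
With the subsidy, sellers receive Ps = Pb + 13 for each unit, where Pb is the price buyers pay.
Supply in terms of Pb becomes xs = -712 + 8(Pb + 13) = -608 + 8Pb. Setting this equal to demand: 783 - 5Pb = -608 + 8Pb, so Pb = 107.
Sellers receive Ps = 107 + 13 = 120; x' = 783 − 5·107 = 248.
The subsidy expands output by 248 − 208 = 40 past the efficient level; on those units the gap between marginal cost and willingness to pay runs from 0 up to 13.
DWL = ½ × 13 × 40 = 260.

Deadweight loss = £260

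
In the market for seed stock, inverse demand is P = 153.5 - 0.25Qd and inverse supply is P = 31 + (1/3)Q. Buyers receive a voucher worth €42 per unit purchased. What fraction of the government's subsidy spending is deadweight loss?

Pre-subsidy: 153.5 - 0.25Q = 31 + (1/3)Q gives Q* = 210 and P* = 101.
With the rebate, buyers effectively pay Pb = Ps − 42, where Ps is the price sellers receive.
On the curves, Pb = 153.5 - 0.25Q and Ps = 31 + (1/3)Q; the wedge Ps − Pb = 42 gives 31 + (1/3)Q − (153.5 - 0.25Q) = 42, so Q' = 282.
Then Pb = 153.5 − 0.25·282 = 83 and Ps = 31 + (1/3)·282 = 125.
ΔCS = ½(210 + 282)(101 − 83) = 4428; ΔPS = ½(210 + 282)(125 − 101) = 5904.
Government spending = 42 × 282 = 11844.
DWL = ½ × 42 × (282 − 210) = 1512; fraction = 1512 / 11844 = 6/47.

DWL / government spending = 6/47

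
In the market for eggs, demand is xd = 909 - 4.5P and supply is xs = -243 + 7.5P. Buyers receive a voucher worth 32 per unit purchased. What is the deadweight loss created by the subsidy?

Pre-subsidy: 909 - 4.5P = -243 + 7.5P gives P* = 96, x* = 477.
With the rebate, buyers effectively pay Pb = Ps − 32, where Ps is the price sellers receive.
Demand in terms of Ps becomes xd = 909 − 4.5(Ps − 32) = 1053 - 4.5Ps. Setting this equal to supply: 1053 - 4.5Ps = -243 + 7.5Ps, so Ps = 108.
Buyers pay Pb = 108 − 32 = 76; x' = -243 + 7.5·108 = 567.
The subsidy expands output by 567 − 477 = 90 past the efficient level; on those units the gap between marginal cost and willingness to pay runs from 0 up to 32.
DWL = ½ × 32 × 90 = 1440.

Deadweight loss = 1440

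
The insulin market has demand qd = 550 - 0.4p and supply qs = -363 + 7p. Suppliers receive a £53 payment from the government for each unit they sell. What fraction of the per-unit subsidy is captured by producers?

Producer share = 2/37

Pre-subsidy: 550 - 0.4p = -363 + 7p gives p* = 4565/37, q* = 18524/37.
With the subsidy, sellers receive ps = pb + 53 for each unit, where pb is the price buyers pay.
Supply in terms of pb becomes qs = -363 + 7(pb + 53) = 8 + 7pb. Setting this equal to demand: 550 - 0.4pb = 8 + 7pb, so pb = 2710/37.
Sellers receive ps = 2710/37 + 53 = 4671/37; q' = 550 − 0.4·(2710/37) = 19266/37.
Buyers' price falls by p* − pb = 4565/37 − 2710/37 = 1855/37; sellers' price rises by ps − p* = 4671/37 − 4565/37 = 106/37.
So producers capture (106/37)/53 = 2/37 of each unit of subsidy.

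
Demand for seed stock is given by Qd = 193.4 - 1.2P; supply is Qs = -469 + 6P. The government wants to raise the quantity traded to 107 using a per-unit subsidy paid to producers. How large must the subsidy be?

At Q = 107, invert demand for the buyer price: Pb = (193.4 − 107)/1.2 = 72; invert supply for the seller price: Ps = (107 − (-469))/6 = 96.
The subsidy must fill the gap: s = Ps − Pb = 96 − 72 = 24.

Required subsidy s = 24 per unit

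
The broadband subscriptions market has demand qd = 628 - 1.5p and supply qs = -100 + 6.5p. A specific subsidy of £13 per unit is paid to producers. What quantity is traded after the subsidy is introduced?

Pre-subsidy: 628 - 1.5p = -100 + 6.5p gives p* = 91, q* = 491.5.
With the subsidy, sellers receive ps = pb + 13 for each unit, where pb is the price buyers pay.
Supply in terms of pb becomes qs = -100 + 6.5(pb + 13) = -15.5 + 6.5pb. Setting this equal to demand: 628 - 1.5pb = -15.5 + 6.5pb, so pb = 80.4375.
Sellers receive ps = 80.4375 + 13 = 93.4375; q' = 628 − 1.5·80.4375 = 507.34375.

q' = 507.34375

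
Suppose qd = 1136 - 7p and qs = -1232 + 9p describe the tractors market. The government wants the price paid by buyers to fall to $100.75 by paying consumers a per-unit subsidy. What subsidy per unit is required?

Required subsidy s = $84 per unit

At a buyer price of 100.75, quantity demanded is 1136 − 7·100.75 = 430.75.
Sellers supply 430.75 only when they receive ps with -1232 + 9·ps = 430.75, i.e. ps = 184.75.
s = ps − pb = 184.75 − 100.75 = 84.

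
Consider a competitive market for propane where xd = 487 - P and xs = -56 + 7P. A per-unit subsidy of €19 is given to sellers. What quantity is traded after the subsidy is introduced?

Pre-subsidy: 487 - P = -56 + 7P gives P* = 67.875, x* = 419.125.
With the subsidy, sellers receive Ps = Pb + 19 for each unit, where Pb is the price buyers pay.
Supply in terms of Pb becomes xs = -56 + 7(Pb + 19) = 77 + 7Pb. Setting this equal to demand: 487 - Pb = 77 + 7Pb, so Pb = 51.25.
Sellers receive Ps = 51.25 + 19 = 70.25; x' = 487 − 1·51.25 = 435.75.

x' = 435.75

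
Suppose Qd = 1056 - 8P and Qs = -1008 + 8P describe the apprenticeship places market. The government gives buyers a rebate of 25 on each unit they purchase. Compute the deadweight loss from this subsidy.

Pre-subsidy: 1056 - 8P = -1008 + 8P gives P* = 129, Q* = 24.
With the rebate, buyers effectively pay Pb = Ps − 25, where Ps is the price sellers receive.
Demand in terms of Ps becomes Qd = 1056 − 8(Ps − 25) = 1256 - 8Ps. Setting this equal to supply: 1256 - 8Ps = -1008 + 8Ps, so Ps = 141.5.
Buyers pay Pb = 141.5 − 25 = 116.5; Q' = -1008 + 8·141.5 = 124.
The subsidy expands output by 124 − 24 = 100 past the efficient level; on those units the gap between marginal cost and willingness to pay runs from 0 up to 25.
DWL = ½ × 25 × 100 = 1250.

Deadweight loss = 1250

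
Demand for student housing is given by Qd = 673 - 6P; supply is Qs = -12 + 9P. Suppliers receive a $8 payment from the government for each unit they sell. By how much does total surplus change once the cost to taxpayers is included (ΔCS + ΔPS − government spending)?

Pre-subsidy: 673 - 6P = -12 + 9P gives P* = 137/3, Q* = 399.
With the subsidy, sellers receive Ps = Pb + 8 for each unit, where Pb is the price buyers pay.
Supply in terms of Pb becomes Qs = -12 + 9(Pb + 8) = 60 + 9Pb. Setting this equal to demand: 673 - 6Pb = 60 + 9Pb, so Pb = 613/15.
Sellers receive Ps = 613/15 + 8 = 733/15; Q' = 673 − 6·(613/15) = 427.8.
ΔCS = ½(399 + 427.8)(137/3 − 613/15) = 1984.32; ΔPS = ½(399 + 427.8)(733/15 − 137/3) = 1322.88.
Government spending = 8 × 427.8 = 3422.4.
Net change = 1984.32 + 1322.88 − 3422.4 = -115.2. The loss equals the DWL triangle ½·8·28.8.

Net change in total surplus = -$115.2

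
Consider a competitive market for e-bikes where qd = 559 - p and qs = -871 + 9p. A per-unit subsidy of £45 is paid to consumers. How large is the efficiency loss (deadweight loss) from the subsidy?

Deadweight loss = £911.25

Pre-subsidy: 559 - p = -871 + 9p gives p* = 143, q* = 416.
With the rebate, buyers effectively pay pb = ps − 45, where ps is the price sellers receive.
Demand in terms of ps becomes qd = 559 − 1(ps − 45) = 604 - ps. Setting this equal to supply: 604 - ps = -871 + 9ps, so ps = 147.5.
Buyers pay pb = 147.5 − 45 = 102.5; q' = -871 + 9·147.5 = 456.5.
The subsidy expands output by 456.5 − 416 = 40.5 past the efficient level; on those units the gap between marginal cost and willingness to pay runs from 0 up to 45.
DWL = ½ × 45 × 40.5 = 911.25.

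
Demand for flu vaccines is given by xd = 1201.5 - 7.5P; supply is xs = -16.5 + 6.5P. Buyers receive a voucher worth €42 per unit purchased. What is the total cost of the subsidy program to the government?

Government cost = €29200.5

Pre-subsidy: 1201.5 - 7.5P = -16.5 + 6.5P gives P* = 87, x* = 549.
With the rebate, buyers effectively pay Pb = Ps − 42, where Ps is the price sellers receive.
Demand in terms of Ps becomes xd = 1201.5 − 7.5(Ps − 42) = 1516.5 - 7.5Ps. Setting this equal to supply: 1516.5 - 7.5Ps = -16.5 + 6.5Ps, so Ps = 109.5.
Buyers pay Pb = 109.5 − 42 = 67.5; x' = -16.5 + 6.5·109.5 = 695.25.
Government outlay = subsidy × quantity = 42 × 695.25 = 29200.5.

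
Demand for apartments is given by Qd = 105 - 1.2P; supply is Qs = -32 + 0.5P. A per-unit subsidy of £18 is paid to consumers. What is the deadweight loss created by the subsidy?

Deadweight loss = 972/17

Pre-subsidy: 105 - 1.2P = -32 + 0.5P gives P* = 1370/17, Q* = 141/17.
With the rebate, buyers effectively pay Pb = Ps − 18, where Ps is the price sellers receive.
Demand in terms of Ps becomes Qd = 105 − 1.2(Ps − 18) = 126.6 - 1.2Ps. Setting this equal to supply: 126.6 - 1.2Ps = -32 + 0.5Ps, so Ps = 1586/17.
Buyers pay Pb = 1586/17 − 18 = 1280/17; Q' = -32 + 0.5·(1586/17) = 249/17.
The subsidy expands output by 249/17 − 141/17 = 108/17 past the efficient level; on those units the gap between marginal cost and willingness to pay runs from 0 up to 18.
DWL = ½ × 18 × 108/17 = 972/17.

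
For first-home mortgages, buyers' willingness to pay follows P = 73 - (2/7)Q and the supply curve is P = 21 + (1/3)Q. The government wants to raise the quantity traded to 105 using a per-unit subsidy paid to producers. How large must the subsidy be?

Required subsidy s = 13 per unit

At Q = 105, from the demand curve buyers pay Pb = 73 − (2/7)·105 = 43; from the supply curve sellers need Ps = 21 + (1/3)·105 = 56.
The subsidy must fill the gap: s = Ps − Pb = 56 − 43 = 13.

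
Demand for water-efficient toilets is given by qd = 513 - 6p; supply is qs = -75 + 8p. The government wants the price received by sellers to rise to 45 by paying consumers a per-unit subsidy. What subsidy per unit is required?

Required subsidy s = 7 per unit

At a seller price of 45, quantity supplied is -75 + 8·45 = 285.
Buyers absorb 285 only when they pay pb with 513 − 6·pb = 285, i.e. pb = 38.
s = ps − pb = 45 − 38 = 7.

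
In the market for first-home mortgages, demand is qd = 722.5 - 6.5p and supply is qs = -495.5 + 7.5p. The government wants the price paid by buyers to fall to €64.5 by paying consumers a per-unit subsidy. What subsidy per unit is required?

At a buyer price of 64.5, quantity demanded is 722.5 − 6.5·64.5 = 303.25.
Sellers supply 303.25 only when they receive ps with -495.5 + 7.5·ps = 303.25, i.e. ps = 106.5.
s = ps − pb = 106.5 − 64.5 = 42.

Required subsidy s = €42 per unit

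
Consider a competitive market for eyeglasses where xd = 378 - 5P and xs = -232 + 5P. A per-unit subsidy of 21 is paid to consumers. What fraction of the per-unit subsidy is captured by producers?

Producer share = 0.5

Pre-subsidy: 378 - 5P = -232 + 5P gives P* = 61, x* = 73.
With the rebate, buyers effectively pay Pb = Ps − 21, where Ps is the price sellers receive.
Demand in terms of Ps becomes xd = 378 − 5(Ps − 21) = 483 - 5Ps. Setting this equal to supply: 483 - 5Ps = -232 + 5Ps, so Ps = 71.5.
Buyers pay Pb = 71.5 − 21 = 50.5; x' = -232 + 5·71.5 = 125.5.
Buyers' price falls by P* − Pb = 61 − 50.5 = 10.5; sellers' price rises by Ps − P* = 71.5 − 61 = 10.5.
So producers capture 10.5/21 = 0.5 of each unit of subsidy.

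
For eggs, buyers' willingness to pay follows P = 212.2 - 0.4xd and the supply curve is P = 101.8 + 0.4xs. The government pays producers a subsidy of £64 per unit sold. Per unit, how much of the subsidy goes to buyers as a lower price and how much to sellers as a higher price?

Pre-subsidy: 212.2 - 0.4x = 101.8 + 0.4x gives x* = 138 and P* = 157.
With the subsidy, sellers receive Ps = Pb + 64 for each unit, where Pb is the price buyers pay.
On the curves, Pb = 212.2 - 0.4x and Ps = 101.8 + 0.4x; the wedge Ps − Pb = 64 gives 101.8 + 0.4x − (212.2 - 0.4x) = 64, so x' = 218.
Then Pb = 212.2 − 0.4·218 = 125 and Ps = 101.8 + 0.4·218 = 189.
Buyers' price falls by P* − Pb = 157 − 125 = 32; sellers' price rises by Ps − P* = 189 − 157 = 32.

Buyers gain £32 per unit; sellers gain £32 per unit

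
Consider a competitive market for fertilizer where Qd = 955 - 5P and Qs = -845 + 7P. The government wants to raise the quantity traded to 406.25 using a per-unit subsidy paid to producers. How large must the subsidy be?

At Q = 406.25, invert demand for the buyer price: Pb = (955 − 406.25)/5 = 109.75; invert supply for the seller price: Ps = (406.25 − (-845))/7 = 178.75.
The subsidy must fill the gap: s = Ps − Pb = 178.75 − 109.75 = 69.

Required subsidy s = 69 per unit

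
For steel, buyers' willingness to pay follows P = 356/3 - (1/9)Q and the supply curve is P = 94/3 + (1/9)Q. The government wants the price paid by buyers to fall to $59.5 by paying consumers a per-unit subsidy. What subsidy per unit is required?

At a buyer price of 59.5, quantity demanded is 1068 − 9·59.5 = 532.5.
Sellers supply 532.5 only when they receive Ps = 94/3 + (1/9)·532.5 = 90.5.
s = Ps − Pb = 90.5 − 59.5 = 31.

Required subsidy s = $31 per unit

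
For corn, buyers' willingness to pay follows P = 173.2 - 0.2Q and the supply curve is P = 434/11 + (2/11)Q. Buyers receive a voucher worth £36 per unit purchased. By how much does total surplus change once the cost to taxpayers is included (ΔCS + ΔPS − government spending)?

Pre-subsidy: 173.2 - 0.2Q = 434/11 + (2/11)Q gives Q* = 2452/7 and P* = 722/7.
With the rebate, buyers effectively pay Pb = Ps − 36, where Ps is the price sellers receive.
On the curves, Pb = 173.2 - 0.2Q and Ps = 434/11 + (2/11)Q; the wedge Ps − Pb = 36 gives 434/11 + (2/11)Q − (173.2 - 0.2Q) = 36, so Q' = 3112/7.
Then Pb = 173.2 − 0.2·(3112/7) = 590/7 and Ps = 434/11 + (2/11)·(3112/7) = 842/7.
ΔCS = ½(2452/7 + 3112/7)(722/7 − 590/7) = 367224/49; ΔPS = ½(2452/7 + 3112/7)(842/7 − 722/7) = 333840/49.
Government spending = 36 × 3112/7 = 112032/7.
Net change = 367224/49 + 333840/49 − 112032/7 = -11880/7. The loss equals the DWL triangle ½·36·660/7.

Net change in total surplus = -11880/7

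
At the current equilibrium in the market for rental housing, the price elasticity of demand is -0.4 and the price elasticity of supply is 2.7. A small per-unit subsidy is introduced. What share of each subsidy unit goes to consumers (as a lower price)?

For a small subsidy around the equilibrium, the benefit split depends on the relative slopes, which at a point are proportional to the elasticities.
Buyer share = εs/(εs + |εd|) = 2.7/(2.7 + 0.4) = 27/31; seller share = |εd|/(εs + |εd|) = 4/31.

Consumer share = 27/31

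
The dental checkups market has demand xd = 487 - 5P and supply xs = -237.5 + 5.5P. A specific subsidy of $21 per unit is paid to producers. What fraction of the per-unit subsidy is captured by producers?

Pre-subsidy: 487 - 5P = -237.5 + 5.5P gives P* = 69, x* = 142.
With the subsidy, sellers receive Ps = Pb + 21 for each unit, where Pb is the price buyers pay.
Supply in terms of Pb becomes xs = -237.5 + 5.5(Pb + 21) = -122 + 5.5Pb. Setting this equal to demand: 487 - 5Pb = -122 + 5.5Pb, so Pb = 58.
Sellers receive Ps = 58 + 21 = 79; x' = 487 − 5·58 = 197.
Buyers' price falls by P* − Pb = 69 − 58 = 11; sellers' price rises by Ps − P* = 79 − 69 = 10.
So producers capture 10/21 = 10/21 of each unit of subsidy.

Producer share = 10/21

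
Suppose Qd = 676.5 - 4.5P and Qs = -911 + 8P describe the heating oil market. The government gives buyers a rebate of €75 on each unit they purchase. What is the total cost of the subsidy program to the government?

Pre-subsidy: 676.5 - 4.5P = -911 + 8P gives P* = 127, Q* = 105.
With the rebate, buyers effectively pay Pb = Ps − 75, where Ps is the price sellers receive.
Demand in terms of Ps becomes Qd = 676.5 − 4.5(Ps − 75) = 1014 - 4.5Ps. Setting this equal to supply: 1014 - 4.5Ps = -911 + 8Ps, so Ps = 154.
Buyers pay Pb = 154 − 75 = 79; Q' = -911 + 8·154 = 321.
Government outlay = subsidy × quantity = 75 × 321 = 24075.

Government cost = €24075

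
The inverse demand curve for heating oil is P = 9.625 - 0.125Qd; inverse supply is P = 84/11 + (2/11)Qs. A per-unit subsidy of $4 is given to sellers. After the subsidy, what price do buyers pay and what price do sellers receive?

Pre-subsidy: 9.625 - 0.125Q = 84/11 + (2/11)Q gives Q* = 175/27 and P* = 238/27.
With the subsidy, sellers receive Ps = Pb + 4 for each unit, where Pb is the price buyers pay.
On the curves, Pb = 9.625 - 0.125Q and Ps = 84/11 + (2/11)Q; the wedge Ps − Pb = 4 gives 84/11 + (2/11)Q − (9.625 - 0.125Q) = 4, so Q' = 527/27.
Then Pb = 9.625 − 0.125·(527/27) = 194/27 and Ps = 84/11 + (2/11)·(527/27) = 302/27.

Buyers pay 194/27; sellers receive 302/27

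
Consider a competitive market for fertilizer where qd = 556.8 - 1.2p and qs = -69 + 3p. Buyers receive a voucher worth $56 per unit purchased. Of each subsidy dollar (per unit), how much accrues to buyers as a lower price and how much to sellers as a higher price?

Pre-subsidy: 556.8 - 1.2p = -69 + 3p gives p* = 149, q* = 378.
With the rebate, buyers effectively pay pb = ps − 56, where ps is the price sellers receive.
Demand in terms of ps becomes qd = 556.8 − 1.2(ps − 56) = 624 - 1.2ps. Setting this equal to supply: 624 - 1.2ps = -69 + 3ps, so ps = 165.
Buyers pay pb = 165 − 56 = 109; q' = -69 + 3·165 = 426.
Buyers' price falls by p* − pb = 149 − 109 = 40; sellers' price rises by ps − p* = 165 − 149 = 16.

Buyers gain $40 per unit; sellers gain $16 per unit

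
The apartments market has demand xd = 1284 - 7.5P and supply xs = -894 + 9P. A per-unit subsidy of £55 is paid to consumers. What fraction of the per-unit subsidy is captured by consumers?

Pre-subsidy: 1284 - 7.5P = -894 + 9P gives P* = 132, x* = 294.
With the rebate, buyers effectively pay Pb = Ps − 55, where Ps is the price sellers receive.
Demand in terms of Ps becomes xd = 1284 − 7.5(Ps − 55) = 1696.5 - 7.5Ps. Setting this equal to supply: 1696.5 - 7.5Ps = -894 + 9Ps, so Ps = 157.
Buyers pay Pb = 157 − 55 = 102; x' = -894 + 9·157 = 519.
Buyers' price falls by P* − Pb = 132 − 102 = 30; sellers' price rises by Ps − P* = 157 − 132 = 25.
So consumers capture 30/55 = 6/11 of each unit of subsidy.

Consumer share = 6/11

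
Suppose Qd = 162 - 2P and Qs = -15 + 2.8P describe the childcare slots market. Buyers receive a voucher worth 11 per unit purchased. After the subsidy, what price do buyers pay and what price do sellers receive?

Pre-subsidy: 162 - 2P = -15 + 2.8P gives P* = 36.875, Q* = 88.25.
With the rebate, buyers effectively pay Pb = Ps − 11, where Ps is the price sellers receive.
Demand in terms of Ps becomes Qd = 162 − 2(Ps − 11) = 184 - 2Ps. Setting this equal to supply: 184 - 2Ps = -15 + 2.8Ps, so Ps = 995/24.
Buyers pay Pb = 995/24 − 11 = 731/24; Q' = -15 + 2.8·(995/24) = 1213/12.

Buyers pay 731/24; sellers receive 995/24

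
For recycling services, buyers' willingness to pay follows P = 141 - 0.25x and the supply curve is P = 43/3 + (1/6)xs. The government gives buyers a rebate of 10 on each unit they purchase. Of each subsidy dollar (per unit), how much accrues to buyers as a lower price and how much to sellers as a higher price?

Buyers gain 6 per unit; sellers gain 4 per unit

Pre-subsidy: 141 - 0.25x = 43/3 + (1/6)x gives x* = 304 and P* = 65.
With the rebate, buyers effectively pay Pb = Ps − 10, where Ps is the price sellers receive.
On the curves, Pb = 141 - 0.25x and Ps = 43/3 + (1/6)x; the wedge Ps − Pb = 10 gives 43/3 + (1/6)x − (141 - 0.25x) = 10, so x' = 328.
Then Pb = 141 − 0.25·328 = 59 and Ps = 43/3 + (1/6)·328 = 69.
Buyers' price falls by P* − Pb = 65 − 59 = 6; sellers' price rises by Ps − P* = 69 − 65 = 4.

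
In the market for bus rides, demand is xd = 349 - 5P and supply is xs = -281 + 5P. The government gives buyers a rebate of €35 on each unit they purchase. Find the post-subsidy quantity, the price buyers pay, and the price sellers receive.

Pre-subsidy: 349 - 5P = -281 + 5P gives P* = 63, x* = 34.
With the rebate, buyers effectively pay Pb = Ps − 35, where Ps is the price sellers receive.
Demand in terms of Ps becomes xd = 349 − 5(Ps − 35) = 524 - 5Ps. Setting this equal to supply: 524 - 5Ps = -281 + 5Ps, so Ps = 80.5.
Buyers pay Pb = 80.5 − 35 = 45.5; x' = -281 + 5·80.5 = 121.5.

x' = 121.5; buyers pay €45.5; sellers receive €80.5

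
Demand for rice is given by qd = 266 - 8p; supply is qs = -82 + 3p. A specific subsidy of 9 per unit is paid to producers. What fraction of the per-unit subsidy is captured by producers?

Producer share = 8/11

Pre-subsidy: 266 - 8p = -82 + 3p gives p* = 348/11, q* = 142/11.
With the subsidy, sellers receive ps = pb + 9 for each unit, where pb is the price buyers pay.
Supply in terms of pb becomes qs = -82 + 3(pb + 9) = -55 + 3pb. Setting this equal to demand: 266 - 8pb = -55 + 3pb, so pb = 321/11.
Sellers receive ps = 321/11 + 9 = 420/11; q' = 266 − 8·(321/11) = 358/11.
Buyers' price falls by p* − pb = 348/11 − 321/11 = 27/11; sellers' price rises by ps − p* = 420/11 − 348/11 = 72/11.
So producers capture (72/11)/9 = 8/11 of each unit of subsidy.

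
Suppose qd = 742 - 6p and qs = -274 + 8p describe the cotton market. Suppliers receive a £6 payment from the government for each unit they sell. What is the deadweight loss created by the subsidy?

Pre-subsidy: 742 - 6p = -274 + 8p gives p* = 508/7, q* = 2146/7.
With the subsidy, sellers receive ps = pb + 6 for each unit, where pb is the price buyers pay.
Supply in terms of pb becomes qs = -274 + 8(pb + 6) = -226 + 8pb. Setting this equal to demand: 742 - 6pb = -226 + 8pb, so pb = 484/7.
Sellers receive ps = 484/7 + 6 = 526/7; q' = 742 − 6·(484/7) = 2290/7.
The subsidy expands output by 2290/7 − 2146/7 = 144/7 past the efficient level; on those units the gap between marginal cost and willingness to pay runs from 0 up to 6.
DWL = ½ × 6 × 144/7 = 432/7.

Deadweight loss = 432/7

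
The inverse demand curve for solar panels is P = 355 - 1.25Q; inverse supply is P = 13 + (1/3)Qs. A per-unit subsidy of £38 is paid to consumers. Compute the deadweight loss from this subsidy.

Pre-subsidy: 355 - 1.25Q = 13 + (1/3)Q gives Q* = 216 and P* = 85.
With the rebate, buyers effectively pay Pb = Ps − 38, where Ps is the price sellers receive.
On the curves, Pb = 355 - 1.25Q and Ps = 13 + (1/3)Q; the wedge Ps − Pb = 38 gives 13 + (1/3)Q − (355 - 1.25Q) = 38, so Q' = 240.
Then Pb = 355 − 1.25·240 = 55 and Ps = 13 + (1/3)·240 = 93.
The subsidy expands output by 240 − 216 = 24 past the efficient level; on those units the gap between marginal cost and willingness to pay runs from 0 up to 38.
DWL = ½ × 38 × 24 = 456.

Deadweight loss = £456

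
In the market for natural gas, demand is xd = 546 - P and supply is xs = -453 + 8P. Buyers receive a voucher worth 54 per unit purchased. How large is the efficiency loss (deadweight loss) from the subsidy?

Deadweight loss = 1296

Pre-subsidy: 546 - P = -453 + 8P gives P* = 111, x* = 435.
With the rebate, buyers effectively pay Pb = Ps − 54, where Ps is the price sellers receive.
Demand in terms of Ps becomes xd = 546 − 1(Ps − 54) = 600 - Ps. Setting this equal to supply: 600 - Ps = -453 + 8Ps, so Ps = 117.
Buyers pay Pb = 117 − 54 = 63; x' = -453 + 8·117 = 483.
The subsidy expands output by 483 − 435 = 48 past the efficient level; on those units the gap between marginal cost and willingness to pay runs from 0 up to 54.
DWL = ½ × 54 × 48 = 1296.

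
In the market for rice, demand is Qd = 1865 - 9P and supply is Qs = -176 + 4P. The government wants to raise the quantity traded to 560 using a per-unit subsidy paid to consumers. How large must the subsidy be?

At Q = 560, invert demand for the buyer price: Pb = (1865 − 560)/9 = 145; invert supply for the seller price: Ps = (560 − (-176))/4 = 184.
The subsidy must fill the gap: s = Ps − Pb = 184 − 145 = 39.

Required subsidy s = 39 per unit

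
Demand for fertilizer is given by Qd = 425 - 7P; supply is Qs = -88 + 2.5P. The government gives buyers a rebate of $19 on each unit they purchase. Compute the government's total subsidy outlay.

Pre-subsidy: 425 - 7P = -88 + 2.5P gives P* = 54, Q* = 47.
With the rebate, buyers effectively pay Pb = Ps − 19, where Ps is the price sellers receive.
Demand in terms of Ps becomes Qd = 425 − 7(Ps − 19) = 558 - 7Ps. Setting this equal to supply: 558 - 7Ps = -88 + 2.5Ps, so Ps = 68.
Buyers pay Pb = 68 − 19 = 49; Q' = -88 + 2.5·68 = 82.
Government outlay = subsidy × quantity = 19 × 82 = 1558.

Government cost = $1558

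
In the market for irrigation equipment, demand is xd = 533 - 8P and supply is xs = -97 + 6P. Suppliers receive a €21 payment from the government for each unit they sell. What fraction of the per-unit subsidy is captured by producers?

Pre-subsidy: 533 - 8P = -97 + 6P gives P* = 45, x* = 173.
With the subsidy, sellers receive Ps = Pb + 21 for each unit, where Pb is the price buyers pay.
Supply in terms of Pb becomes xs = -97 + 6(Pb + 21) = 29 + 6Pb. Setting this equal to demand: 533 - 8Pb = 29 + 6Pb, so Pb = 36.
Sellers receive Ps = 36 + 21 = 57; x' = 533 − 8·36 = 245.
Buyers' price falls by P* − Pb = 45 − 36 = 9; sellers' price rises by Ps − P* = 57 − 45 = 12.
So producers capture 12/21 = 4/7 of each unit of subsidy.

Producer share = 4/7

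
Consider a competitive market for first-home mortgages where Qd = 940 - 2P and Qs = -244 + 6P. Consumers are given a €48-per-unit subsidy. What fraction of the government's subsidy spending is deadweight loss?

DWL / government spending = 9/179

Pre-subsidy: 940 - 2P = -244 + 6P gives P* = 148, Q* = 644.
With the rebate, buyers effectively pay Pb = Ps − 48, where Ps is the price sellers receive.
Demand in terms of Ps becomes Qd = 940 − 2(Ps − 48) = 1036 - 2Ps. Setting this equal to supply: 1036 - 2Ps = -244 + 6Ps, so Ps = 160.
Buyers pay Pb = 160 − 48 = 112; Q' = -244 + 6·160 = 716.
ΔCS = ½(644 + 716)(148 − 112) = 24480; ΔPS = ½(644 + 716)(160 − 148) = 8160.
Government spending = 48 × 716 = 34368.
DWL = ½ × 48 × (716 − 644) = 1728; fraction = 1728 / 34368 = 9/179.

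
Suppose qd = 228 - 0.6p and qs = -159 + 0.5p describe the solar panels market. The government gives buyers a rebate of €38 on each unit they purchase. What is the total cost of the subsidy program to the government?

Pre-subsidy: 228 - 0.6p = -159 + 0.5p gives p* = 3870/11, q* = 186/11.
With the rebate, buyers effectively pay pb = ps − 38, where ps is the price sellers receive.
Demand in terms of ps becomes qd = 228 − 0.6(ps − 38) = 250.8 - 0.6ps. Setting this equal to supply: 250.8 - 0.6ps = -159 + 0.5ps, so ps = 4098/11.
Buyers pay pb = 4098/11 − 38 = 3680/11; q' = -159 + 0.5·(4098/11) = 300/11.
Government outlay = subsidy × quantity = 38 × 300/11 = 11400/11.

Government cost = 11400/11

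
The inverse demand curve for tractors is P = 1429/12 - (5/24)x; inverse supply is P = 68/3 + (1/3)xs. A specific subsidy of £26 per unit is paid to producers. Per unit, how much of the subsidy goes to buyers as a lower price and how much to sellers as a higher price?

Buyers gain £10 per unit; sellers gain £16 per unit

Pre-subsidy: 1429/12 - (5/24)x = 68/3 + (1/3)x gives x* = 178 and P* = 82.
With the subsidy, sellers receive Ps = Pb + 26 for each unit, where Pb is the price buyers pay.
On the curves, Pb = 1429/12 - (5/24)x and Ps = 68/3 + (1/3)x; the wedge Ps − Pb = 26 gives 68/3 + (1/3)x − (1429/12 - (5/24)x) = 26, so x' = 226.
Then Pb = 1429/12 − (5/24)·226 = 72 and Ps = 68/3 + (1/3)·226 = 98.
Buyers' price falls by P* − Pb = 82 − 72 = 10; sellers' price rises by Ps − P* = 98 − 82 = 16.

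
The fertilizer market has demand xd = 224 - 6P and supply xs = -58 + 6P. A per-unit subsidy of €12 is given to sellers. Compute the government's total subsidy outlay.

Government cost = €1428

Pre-subsidy: 224 - 6P = -58 + 6P gives P* = 23.5, x* = 83.
With the subsidy, sellers receive Ps = Pb + 12 for each unit, where Pb is the price buyers pay.
Supply in terms of Pb becomes xs = -58 + 6(Pb + 12) = 14 + 6Pb. Setting this equal to demand: 224 - 6Pb = 14 + 6Pb, so Pb = 17.5.
Sellers receive Ps = 17.5 + 12 = 29.5; x' = 224 − 6·17.5 = 119.
Government outlay = subsidy × quantity = 12 × 119 = 1428.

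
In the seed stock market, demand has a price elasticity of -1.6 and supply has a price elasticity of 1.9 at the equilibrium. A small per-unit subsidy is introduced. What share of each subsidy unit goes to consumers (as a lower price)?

For a small subsidy around the equilibrium, the benefit split depends on the relative slopes, which at a point are proportional to the elasticities.
Buyer share = εs/(εs + |εd|) = 1.9/(1.9 + 1.6) = 19/35; seller share = |εd|/(εs + |εd|) = 16/35.

Consumer share = 19/35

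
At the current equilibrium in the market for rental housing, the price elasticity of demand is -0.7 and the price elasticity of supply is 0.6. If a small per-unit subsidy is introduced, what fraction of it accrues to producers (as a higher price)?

For a small subsidy around the equilibrium, the benefit split depends on the relative slopes, which at a point are proportional to the elasticities.
Buyer share = εs/(εs + |εd|) = 0.6/(0.6 + 0.7) = 6/13; seller share = |εd|/(εs + |εd|) = 7/13.
So producers capture 7/13 of the subsidy.

Producer share = 7/13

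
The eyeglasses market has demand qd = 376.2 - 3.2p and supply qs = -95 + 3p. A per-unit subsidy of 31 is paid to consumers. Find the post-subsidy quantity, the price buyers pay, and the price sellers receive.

q' = 181; buyers pay 61; sellers receive 92

Pre-subsidy: 376.2 - 3.2p = -95 + 3p gives p* = 76, q* = 133.
With the rebate, buyers effectively pay pb = ps − 31, where ps is the price sellers receive.
Demand in terms of ps becomes qd = 376.2 − 3.2(ps − 31) = 475.4 - 3.2ps. Setting this equal to supply: 475.4 - 3.2ps = -95 + 3ps, so ps = 92.
Buyers pay pb = 92 − 31 = 61; q' = -95 + 3·92 = 181.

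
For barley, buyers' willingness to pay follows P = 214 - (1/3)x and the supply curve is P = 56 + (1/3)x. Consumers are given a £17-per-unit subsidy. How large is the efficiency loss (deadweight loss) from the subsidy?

Deadweight loss = £216.75

Pre-subsidy: 214 - (1/3)x = 56 + (1/3)x gives x* = 237 and P* = 135.
With the rebate, buyers effectively pay Pb = Ps − 17, where Ps is the price sellers receive.
On the curves, Pb = 214 - (1/3)x and Ps = 56 + (1/3)x; the wedge Ps − Pb = 17 gives 56 + (1/3)x − (214 - (1/3)x) = 17, so x' = 262.5.
Then Pb = 214 − (1/3)·262.5 = 126.5 and Ps = 56 + (1/3)·262.5 = 143.5.
The subsidy expands output by 262.5 − 237 = 25.5 past the efficient level; on those units the gap between marginal cost and willingness to pay runs from 0 up to 17.
DWL = ½ × 17 × 25.5 = 216.75.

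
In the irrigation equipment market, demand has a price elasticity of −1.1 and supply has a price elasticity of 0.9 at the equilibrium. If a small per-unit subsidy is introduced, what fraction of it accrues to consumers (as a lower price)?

Consumer share = 0.45

For a small subsidy around the equilibrium, the benefit split depends on the relative slopes, which at a point are proportional to the elasticities.
Buyer share = εs/(εs + |εd|) = 0.9/(0.9 + 1.1) = 0.45; seller share = |εd|/(εs + |εd|) = 0.55.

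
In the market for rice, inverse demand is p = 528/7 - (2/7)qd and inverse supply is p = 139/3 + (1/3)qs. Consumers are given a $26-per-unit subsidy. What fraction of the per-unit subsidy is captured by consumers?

Consumer share = 6/13

Pre-subsidy: 528/7 - (2/7)q = 139/3 + (1/3)q gives q* = 47 and p* = 62.
With the rebate, buyers effectively pay pb = ps − 26, where ps is the price sellers receive.
On the curves, pb = 528/7 - (2/7)q and ps = 139/3 + (1/3)q; the wedge ps − pb = 26 gives 139/3 + (1/3)q − (528/7 - (2/7)q) = 26, so q' = 89.
Then pb = 528/7 − (2/7)·89 = 50 and ps = 139/3 + (1/3)·89 = 76.
Buyers' price falls by p* − pb = 62 − 50 = 12; sellers' price rises by ps − p* = 76 − 62 = 14.
So consumers capture 12/26 = 6/13 of each unit of subsidy.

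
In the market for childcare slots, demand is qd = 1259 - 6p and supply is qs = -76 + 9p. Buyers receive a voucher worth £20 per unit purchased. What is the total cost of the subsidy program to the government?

Pre-subsidy: 1259 - 6p = -76 + 9p gives p* = 89, q* = 725.
With the rebate, buyers effectively pay pb = ps − 20, where ps is the price sellers receive.
Demand in terms of ps becomes qd = 1259 − 6(ps − 20) = 1379 - 6ps. Setting this equal to supply: 1379 - 6ps = -76 + 9ps, so ps = 97.
Buyers pay pb = 97 − 20 = 77; q' = -76 + 9·97 = 797.
Government outlay = subsidy × quantity = 20 × 797 = 15940.

Government cost = £15940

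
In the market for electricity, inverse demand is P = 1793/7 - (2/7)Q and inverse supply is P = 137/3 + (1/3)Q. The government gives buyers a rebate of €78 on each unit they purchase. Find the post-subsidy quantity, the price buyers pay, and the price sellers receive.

Pre-subsidy: 1793/7 - (2/7)Q = 137/3 + (1/3)Q gives Q* = 340 and P* = 159.
With the rebate, buyers effectively pay Pb = Ps − 78, where Ps is the price sellers receive.
On the curves, Pb = 1793/7 - (2/7)Q and Ps = 137/3 + (1/3)Q; the wedge Ps − Pb = 78 gives 137/3 + (1/3)Q − (1793/7 - (2/7)Q) = 78, so Q' = 466.
Then Pb = 1793/7 − (2/7)·466 = 123 and Ps = 137/3 + (1/3)·466 = 201.

Q' = 466; buyers pay €123; sellers receive €201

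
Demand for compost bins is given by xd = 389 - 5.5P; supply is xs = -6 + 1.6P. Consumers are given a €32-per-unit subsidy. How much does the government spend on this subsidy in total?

Government cost = 278720/71

Pre-subsidy: 389 - 5.5P = -6 + 1.6P gives P* = 3950/71, x* = 5894/71.
With the rebate, buyers effectively pay Pb = Ps − 32, where Ps is the price sellers receive.
Demand in terms of Ps becomes xd = 389 − 5.5(Ps − 32) = 565 - 5.5Ps. Setting this equal to supply: 565 - 5.5Ps = -6 + 1.6Ps, so Ps = 5710/71.
Buyers pay Pb = 5710/71 − 32 = 3438/71; x' = -6 + 1.6·(5710/71) = 8710/71.
Government outlay = subsidy × quantity = 32 × 8710/71 = 278720/71.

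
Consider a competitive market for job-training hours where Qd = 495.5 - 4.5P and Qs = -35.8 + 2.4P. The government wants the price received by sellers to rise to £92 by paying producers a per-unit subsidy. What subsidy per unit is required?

At a seller price of 92, quantity supplied is -35.8 + 2.4·92 = 185.
Buyers absorb 185 only when they pay Pb with 495.5 − 4.5·Pb = 185, i.e. Pb = 69.
s = Ps − Pb = 92 − 69 = 23.

Required subsidy s = £23 per unit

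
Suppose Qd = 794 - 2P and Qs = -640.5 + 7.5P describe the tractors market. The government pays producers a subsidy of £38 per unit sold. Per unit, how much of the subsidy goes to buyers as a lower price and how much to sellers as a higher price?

Pre-subsidy: 794 - 2P = -640.5 + 7.5P gives P* = 151, Q* = 492.
With the subsidy, sellers receive Ps = Pb + 38 for each unit, where Pb is the price buyers pay.
Supply in terms of Pb becomes Qs = -640.5 + 7.5(Pb + 38) = -355.5 + 7.5Pb. Setting this equal to demand: 794 - 2Pb = -355.5 + 7.5Pb, so Pb = 121.
Sellers receive Ps = 121 + 38 = 159; Q' = 794 − 2·121 = 552.
Buyers' price falls by P* − Pb = 151 − 121 = 30; sellers' price rises by Ps − P* = 159 − 151 = 8.

Buyers gain £30 per unit; sellers gain £8 per unit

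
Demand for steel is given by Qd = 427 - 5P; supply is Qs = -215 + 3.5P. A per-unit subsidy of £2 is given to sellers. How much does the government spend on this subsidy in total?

Pre-subsidy: 427 - 5P = -215 + 3.5P gives P* = 1284/17, Q* = 839/17.
With the subsidy, sellers receive Ps = Pb + 2 for each unit, where Pb is the price buyers pay.
Supply in terms of Pb becomes Qs = -215 + 3.5(Pb + 2) = -208 + 3.5Pb. Setting this equal to demand: 427 - 5Pb = -208 + 3.5Pb, so Pb = 1270/17.
Sellers receive Ps = 1270/17 + 2 = 1304/17; Q' = 427 − 5·(1270/17) = 909/17.
Government outlay = subsidy × quantity = 2 × 909/17 = 1818/17.

Government cost = 1818/17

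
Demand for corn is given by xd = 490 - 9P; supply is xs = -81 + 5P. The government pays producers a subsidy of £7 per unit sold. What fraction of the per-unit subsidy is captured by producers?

Pre-subsidy: 490 - 9P = -81 + 5P gives P* = 571/14, x* = 1721/14.
With the subsidy, sellers receive Ps = Pb + 7 for each unit, where Pb is the price buyers pay.
Supply in terms of Pb becomes xs = -81 + 5(Pb + 7) = -46 + 5Pb. Setting this equal to demand: 490 - 9Pb = -46 + 5Pb, so Pb = 268/7.
Sellers receive Ps = 268/7 + 7 = 317/7; x' = 490 − 9·(268/7) = 1018/7.
Buyers' price falls by P* − Pb = 571/14 − 268/7 = 2.5; sellers' price rises by Ps − P* = 317/7 − 571/14 = 4.5.
So producers capture 4.5/7 = 9/14 of each unit of subsidy.

Producer share = 9/14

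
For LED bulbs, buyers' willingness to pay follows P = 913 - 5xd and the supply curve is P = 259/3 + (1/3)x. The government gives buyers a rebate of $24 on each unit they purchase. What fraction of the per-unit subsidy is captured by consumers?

Pre-subsidy: 913 - 5x = 259/3 + (1/3)x gives x* = 155 and P* = 138.
With the rebate, buyers effectively pay Pb = Ps − 24, where Ps is the price sellers receive.
On the curves, Pb = 913 - 5x and Ps = 259/3 + (1/3)x; the wedge Ps − Pb = 24 gives 259/3 + (1/3)x − (913 - 5x) = 24, so x' = 159.5.
Then Pb = 913 − 5·159.5 = 115.5 and Ps = 259/3 + (1/3)·159.5 = 139.5.
Buyers' price falls by P* − Pb = 138 − 115.5 = 22.5; sellers' price rises by Ps − P* = 139.5 − 138 = 1.5.
So consumers capture 22.5/24 = 0.9375 of each unit of subsidy.

Consumer share = 0.9375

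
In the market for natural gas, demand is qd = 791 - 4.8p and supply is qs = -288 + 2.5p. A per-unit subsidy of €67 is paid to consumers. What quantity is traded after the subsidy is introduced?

q' = 13991/73

Pre-subsidy: 791 - 4.8p = -288 + 2.5p gives p* = 10790/73, q* = 5951/73.
With the rebate, buyers effectively pay pb = ps − 67, where ps is the price sellers receive.
Demand in terms of ps becomes qd = 791 − 4.8(ps − 67) = 1112.6 - 4.8ps. Setting this equal to supply: 1112.6 - 4.8ps = -288 + 2.5ps, so ps = 14006/73.
Buyers pay pb = 14006/73 − 67 = 9115/73; q' = -288 + 2.5·(14006/73) = 13991/73.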